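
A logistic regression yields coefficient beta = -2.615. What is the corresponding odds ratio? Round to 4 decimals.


Odds ratio = exp(beta) = exp(-2.615).
= 0.0732.

0.0732


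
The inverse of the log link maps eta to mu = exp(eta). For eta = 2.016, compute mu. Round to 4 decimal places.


mu = exp(eta) = exp(2.016).
= 7.5082.

7.5082


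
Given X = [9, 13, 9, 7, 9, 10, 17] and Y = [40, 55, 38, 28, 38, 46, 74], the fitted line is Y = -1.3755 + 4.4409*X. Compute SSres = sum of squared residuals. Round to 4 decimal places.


Predicted values from Y = -1.3755 + 4.4409*X.
Residuals: [1.4074, -1.3562, -0.5926, -1.7108, -0.5926, 2.9665, -0.1198].
SSres = 16.2637.

16.2637


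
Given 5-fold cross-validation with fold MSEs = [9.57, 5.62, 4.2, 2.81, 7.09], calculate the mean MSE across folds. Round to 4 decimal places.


Sum of fold MSEs = 29.2900.
Average = 29.2900 / 5 = 5.8580.

5.8580


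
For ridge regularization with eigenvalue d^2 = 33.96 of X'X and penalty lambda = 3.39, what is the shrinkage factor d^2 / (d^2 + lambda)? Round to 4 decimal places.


Denominator = d^2 + lambda = 33.96 + 3.39 = 37.3500.
Shrinkage = 33.96 / 37.3500 = 0.9092.

0.9092


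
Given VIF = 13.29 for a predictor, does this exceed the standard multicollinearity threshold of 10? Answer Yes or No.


The threshold is 10.
VIF = 13.29 is >= 10.
Multicollinearity indication: Yes.

Yes


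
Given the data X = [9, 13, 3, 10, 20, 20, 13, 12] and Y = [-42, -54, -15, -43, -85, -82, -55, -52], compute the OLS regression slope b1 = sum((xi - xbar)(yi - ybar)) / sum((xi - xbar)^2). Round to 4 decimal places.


The sample means are xbar = 12.5000 and ybar = -53.5000.
Compute S_xx = 222.0000 and S_xy = -884.0000.
Slope b1 = S_xy / S_xx = -884.0000 / 222.0000 = -3.9820.

-3.9820


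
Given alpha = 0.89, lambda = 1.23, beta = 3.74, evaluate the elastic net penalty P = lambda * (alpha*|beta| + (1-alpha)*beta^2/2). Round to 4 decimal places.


Compute:
L1 = 0.89 * 3.74 = 3.3286.
L2 = 0.11 * 3.74^2 / 2 = 0.7693.
Penalty = 1.23 * (3.3286 + 0.7693) = 5.0404.

5.0404


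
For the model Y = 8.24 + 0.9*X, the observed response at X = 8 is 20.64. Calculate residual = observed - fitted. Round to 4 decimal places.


Compute yhat = 8.24 + (0.9)(8) = 15.4400.
Residual = actual - predicted = 20.64 - 15.4400 = 5.2000.

5.2000


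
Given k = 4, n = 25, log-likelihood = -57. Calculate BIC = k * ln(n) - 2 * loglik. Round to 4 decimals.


ln(25) = 3.218876.
k * ln(n) = 4 * 3.218876 = 12.875504.
-2L = 114.
BIC = 12.875504 + 114 = 126.875504, which rounds to 126.8755.

126.8755


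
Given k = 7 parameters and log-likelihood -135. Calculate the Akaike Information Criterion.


AIC = 2*7 - 2*(-135).
= 14 + 270 = 284.

284


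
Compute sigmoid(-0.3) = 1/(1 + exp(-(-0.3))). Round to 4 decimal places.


Compute exp(0.3000) = 1.3499.
Sigmoid = 1 / (1 + 1.3499) = 1 / 2.3499 = 0.4256.

0.4256


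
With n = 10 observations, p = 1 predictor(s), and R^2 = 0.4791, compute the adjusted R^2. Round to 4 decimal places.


Using the formula:
(1 - 0.4791) = 0.5209.
Multiply by 9/8: 0.5209 * 9 = 4.6881, then 4.6881 / 8 = 0.5860.
Adj R^2 = 1 - 0.5860 = 0.4140.

0.4140


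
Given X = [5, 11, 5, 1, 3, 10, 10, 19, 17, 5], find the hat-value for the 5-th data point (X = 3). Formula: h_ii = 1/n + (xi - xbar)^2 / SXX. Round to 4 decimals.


Mean of X: xbar = 8.6000.
SXX = 316.4000.
For X = 3: h = 1/10 + (3 - 8.6000)^2/316.4000 = 0.1991.

0.1991


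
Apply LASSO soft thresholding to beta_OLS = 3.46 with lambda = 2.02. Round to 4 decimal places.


|beta_OLS| = 3.46.
lambda = 2.02.
Since |beta| > lambda, coefficient = sign(beta)*(|beta| - lambda) = 1.4400.
Result = 1.4400.

1.4400


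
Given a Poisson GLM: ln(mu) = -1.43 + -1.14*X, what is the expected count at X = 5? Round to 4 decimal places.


Compute eta = -1.43 + -1.14 * 5 = -7.1300.
Apply inverse link: mu = e^-7.1300 = 0.0008.

0.0008


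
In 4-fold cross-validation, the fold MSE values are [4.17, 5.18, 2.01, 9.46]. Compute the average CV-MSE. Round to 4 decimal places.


Add all fold MSEs: 20.8200.
Divide by k = 4: 20.8200/4 = 5.2050.

5.2050


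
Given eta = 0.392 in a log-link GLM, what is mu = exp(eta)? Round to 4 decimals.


mu = exp(eta) = exp(0.392).
= 1.4799.

1.4799


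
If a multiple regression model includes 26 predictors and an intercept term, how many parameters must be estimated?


Including the intercept, the model has 26 predictor coefficients + 1 intercept.
Total = 27.

27


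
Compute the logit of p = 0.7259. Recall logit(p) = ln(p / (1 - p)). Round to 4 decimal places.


1 - p = 0.2741.
p/(1-p) = 2.6483.
logit = ln(2.6483) = 0.9739.

0.9739


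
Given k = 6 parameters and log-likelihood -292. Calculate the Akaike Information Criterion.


AIC = 2k - 2*loglik = 2(6) - 2(-292).
= 12 + 584 = 596.

596


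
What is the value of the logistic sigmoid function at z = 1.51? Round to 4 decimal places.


Compute exp(-1.5100) = 0.2209.
Sigmoid = 1 / (1 + 0.2209) = 1 / 1.2209 = 0.8191.

0.8191


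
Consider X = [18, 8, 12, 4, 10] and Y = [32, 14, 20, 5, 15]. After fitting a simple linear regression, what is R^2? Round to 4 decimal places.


Fit the OLS line: b0 = -2.5522, b1 = 1.8993.
SSres = 4.1119.
SStot = 390.8000.
R^2 = 1 - 4.1119/390.8000 = 0.9895.

0.9895


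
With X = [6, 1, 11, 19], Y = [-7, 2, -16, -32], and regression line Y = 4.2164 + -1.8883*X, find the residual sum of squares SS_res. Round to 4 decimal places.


Compute predicted values, then residuals = yi - yhat_i.
Residuals: [0.1134, -0.3281, 0.5549, -0.3387].
SSres = sum(residual^2) = 0.5431.

0.5431


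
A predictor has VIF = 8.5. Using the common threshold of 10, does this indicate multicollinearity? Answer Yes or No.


Check: VIF = 8.5 vs threshold = 10.
Since 8.5 < 10, the answer is No.

No


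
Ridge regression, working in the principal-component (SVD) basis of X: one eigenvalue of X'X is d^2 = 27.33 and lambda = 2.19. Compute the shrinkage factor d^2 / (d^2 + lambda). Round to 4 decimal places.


Compute the denominator: 27.33 + 2.19 = 29.5200.
Shrinkage factor = 27.33 / 29.5200 = 0.9258.

0.9258


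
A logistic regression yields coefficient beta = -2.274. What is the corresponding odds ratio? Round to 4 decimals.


Odds ratio = exp(beta) = exp(-2.274).
= 0.1029.

0.1029


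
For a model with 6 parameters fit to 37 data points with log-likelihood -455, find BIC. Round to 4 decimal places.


k * ln(n) = 6 * ln(37) = 6 * 3.610918 = 21.665508.
-2 * loglik = -2 * (-455) = 910.
BIC = 21.665508 + 910 = 931.665508, which rounds to 931.6655.

931.6655


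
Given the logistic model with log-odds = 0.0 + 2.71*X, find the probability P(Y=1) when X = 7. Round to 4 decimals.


Compute z = 0.0 + (2.71)(7) = 18.9700.
exp(-z) = 0.0000.
P = 1/(1 + 0.0000) = 1.0000.

1.0000


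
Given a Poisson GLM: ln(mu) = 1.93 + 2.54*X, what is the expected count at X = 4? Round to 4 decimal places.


eta = 1.93 + 2.54 * 4 = 12.0900.
mu = exp(12.0900) = 178082.1073.

178082.1073


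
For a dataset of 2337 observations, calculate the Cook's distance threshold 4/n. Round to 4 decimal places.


Cook's distance cutoff = 4/n = 4/2337.
= 0.0017.

0.0017


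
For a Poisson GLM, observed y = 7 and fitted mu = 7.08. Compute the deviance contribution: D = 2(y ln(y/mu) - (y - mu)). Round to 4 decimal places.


Compute y*ln(y/mu) = 7*ln(7/7.08) = 7*-0.011364 = -0.079548.
y - mu = -0.08.
D = 2*(-0.079548 - (-0.08)) = 0.000904, which rounds to 0.0009.

0.0009


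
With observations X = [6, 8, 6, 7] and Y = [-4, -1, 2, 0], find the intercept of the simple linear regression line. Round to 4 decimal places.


Compute b1 = 0.0909 from the OLS formula.
With xbar = 6.7500 and ybar = -0.7500, the intercept is:
b0 = -0.7500 - 0.0909 * 6.7500 = -1.3636.

-1.3636


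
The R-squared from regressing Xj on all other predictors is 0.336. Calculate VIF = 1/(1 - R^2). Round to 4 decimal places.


Using VIF = 1/(1 - R^2_j):
1 - 0.336 = 0.664.
VIF = 1.5060.

1.5060


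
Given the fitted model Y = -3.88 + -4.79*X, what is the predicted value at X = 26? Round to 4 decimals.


Substitute X = 26 into the equation:
Y = -3.88 + -4.79 * 26 = -3.88 + -124.5400 = -128.4200.

-128.4200


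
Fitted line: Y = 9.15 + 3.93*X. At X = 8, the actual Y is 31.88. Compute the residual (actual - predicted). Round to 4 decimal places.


Compute yhat = 9.15 + (3.93)(8) = 40.5900.
Residual = actual - predicted = 31.88 - 40.5900 = -8.7100.

-8.7100


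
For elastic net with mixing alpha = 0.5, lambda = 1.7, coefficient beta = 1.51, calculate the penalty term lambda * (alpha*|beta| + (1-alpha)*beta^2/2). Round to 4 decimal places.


Compute:
L1 = 0.5 * 1.51 = 0.7550.
L2 = 0.5 * 1.51^2 / 2 = 0.5700.
Penalty = 1.7 * (0.7550 + 0.5700) = 2.2525.

2.2525


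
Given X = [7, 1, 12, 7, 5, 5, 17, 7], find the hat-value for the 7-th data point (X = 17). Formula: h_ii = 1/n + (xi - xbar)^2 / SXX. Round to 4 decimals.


Mean of X: xbar = 7.6250.
SXX = 165.8750.
For X = 17: h = 1/8 + (17 - 7.6250)^2/165.8750 = 0.6549.

0.6549


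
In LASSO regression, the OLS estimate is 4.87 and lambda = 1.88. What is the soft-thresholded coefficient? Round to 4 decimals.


Absolute value: |4.87| = 4.87.
Compare to lambda = 1.88.
Since |beta| > lambda, coefficient = sign(beta)*(|beta| - lambda) = 2.9900.

2.9900


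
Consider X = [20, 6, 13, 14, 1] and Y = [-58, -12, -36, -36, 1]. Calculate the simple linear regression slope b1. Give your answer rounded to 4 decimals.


First compute the means: xbar = 10.8000, ybar = -28.2000.
Then S_xx = sum((xi - xbar)^2) = 218.8000.
S_xy = sum((xi - xbar)(yi - ybar)) = -680.2000.
b1 = S_xy / S_xx = -680.2000 / 218.8000 = -3.1088.

-3.1088


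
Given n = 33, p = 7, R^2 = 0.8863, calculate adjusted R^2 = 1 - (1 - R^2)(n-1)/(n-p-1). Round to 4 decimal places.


Plug in: Adj R^2 = 1 - (1 - 0.8863) * 32/25.
= 1 - 0.1137 * 32/25
= 1 - 3.6384 / 25
= 1 - 0.1455 = 0.8545.

0.8545


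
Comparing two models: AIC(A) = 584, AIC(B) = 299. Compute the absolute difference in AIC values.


Absolute difference = |584 - 299| = 285.
The model with lower AIC (B) is preferred.

285


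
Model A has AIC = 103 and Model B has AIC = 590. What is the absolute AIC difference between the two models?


|AIC_A - AIC_B| = |103 - 590| = 487.
Model A is preferred (lower AIC).

487


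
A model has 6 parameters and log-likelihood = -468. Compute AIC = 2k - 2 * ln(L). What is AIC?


AIC = 2*6 - 2*(-468).
= 12 + 936 = 948.

948


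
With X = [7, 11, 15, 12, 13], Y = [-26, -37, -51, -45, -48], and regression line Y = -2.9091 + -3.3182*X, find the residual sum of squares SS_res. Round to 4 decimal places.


Predicted values from Y = -2.9091 + -3.3182*X.
Residuals: [0.1365, 2.4093, 1.6821, -2.2725, -1.9543].
SSres = 17.6364.

17.6364


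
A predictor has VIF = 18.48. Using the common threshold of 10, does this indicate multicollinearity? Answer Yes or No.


Compare VIF = 18.48 to the threshold of 10.
18.48 >= 10, so the answer is Yes.

Yes


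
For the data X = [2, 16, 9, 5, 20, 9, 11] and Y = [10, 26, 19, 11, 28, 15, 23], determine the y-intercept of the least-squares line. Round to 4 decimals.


First find the slope: b1 = 1.1093.
Means: xbar = 10.2857, ybar = 18.8571.
b0 = ybar - b1 * xbar = 18.8571 - 1.1093 * 10.2857 = 7.4472.

7.4472


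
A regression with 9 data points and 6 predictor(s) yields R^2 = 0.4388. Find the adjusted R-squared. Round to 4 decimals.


Using the formula:
(1 - 0.4388) = 0.5612.
Multiply by 8/2: 0.5612 * 8 = 4.4896, then 4.4896 / 2 = 2.2448.
Adj R^2 = 1 - 2.2448 = -1.2448.

-1.2448


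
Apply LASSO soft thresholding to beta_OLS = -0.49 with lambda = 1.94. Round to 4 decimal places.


|beta_OLS| = 0.49.
lambda = 1.94.
Since |beta| <= lambda, the coefficient is set to 0.
Result = 0.0000.

0.0000


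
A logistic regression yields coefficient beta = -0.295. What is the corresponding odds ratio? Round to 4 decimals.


exp(-0.295) = 0.7445.
So the odds ratio is 0.7445.

0.7445


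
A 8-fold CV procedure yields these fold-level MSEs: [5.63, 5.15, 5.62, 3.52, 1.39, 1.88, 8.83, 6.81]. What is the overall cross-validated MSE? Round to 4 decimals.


Add all fold MSEs: 38.8300.
Divide by k = 8: 38.8300/8 = 4.8538.

4.8538


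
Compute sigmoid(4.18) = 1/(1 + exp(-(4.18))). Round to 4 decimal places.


First, exp(-4.1800) = 0.0153.
Then sigma(z) = 1/(1 + 0.0153) = 0.9849.

0.9849


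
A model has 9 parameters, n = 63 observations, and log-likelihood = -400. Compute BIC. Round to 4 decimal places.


ln(63) = 4.143135.
k * ln(n) = 9 * 4.143135 = 37.288215.
-2L = 800.
BIC = 37.288215 + 800 = 837.288215, which rounds to 837.2882.

837.2882


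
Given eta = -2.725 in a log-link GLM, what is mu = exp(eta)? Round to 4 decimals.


Apply the inverse link:
mu = e^-2.725 = 0.0655.

0.0655


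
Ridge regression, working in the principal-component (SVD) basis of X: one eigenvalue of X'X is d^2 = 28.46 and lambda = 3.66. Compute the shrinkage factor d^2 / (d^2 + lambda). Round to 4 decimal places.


Denominator = d^2 + lambda = 28.46 + 3.66 = 32.1200.
Shrinkage = 28.46 / 32.1200 = 0.8861.

0.8861


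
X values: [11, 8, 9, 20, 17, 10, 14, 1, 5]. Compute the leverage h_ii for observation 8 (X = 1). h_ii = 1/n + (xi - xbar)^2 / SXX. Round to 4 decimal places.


Compute xbar = 10.5556 with n = 9 observations.
SXX = 274.2222.
Leverage = 1/9 + (1 - 10.5556)^2/274.2222 = 0.4441.

0.4441


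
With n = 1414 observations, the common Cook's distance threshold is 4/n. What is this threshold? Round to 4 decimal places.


Using the rule of thumb:
Threshold = 4 / 1414 = 0.0028.

0.0028


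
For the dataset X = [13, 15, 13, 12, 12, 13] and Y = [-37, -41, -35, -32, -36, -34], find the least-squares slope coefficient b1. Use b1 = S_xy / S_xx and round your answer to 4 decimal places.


First compute the means: xbar = 13.0000, ybar = -35.8333.
Then S_xx = sum((xi - xbar)^2) = 6.0000.
S_xy = sum((xi - xbar)(yi - ybar)) = -14.0000.
b1 = S_xy / S_xx = -14.0000 / 6.0000 = -2.3333.

-2.3333


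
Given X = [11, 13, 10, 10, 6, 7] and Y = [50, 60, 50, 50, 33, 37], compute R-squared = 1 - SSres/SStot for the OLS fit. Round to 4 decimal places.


Fit the OLS line: b0 = 10.6517, b1 = 3.7910.
SSres = 9.8706.
SStot = 491.3333.
R^2 = 1 - 9.8706/491.3333 = 0.9799.

0.9799


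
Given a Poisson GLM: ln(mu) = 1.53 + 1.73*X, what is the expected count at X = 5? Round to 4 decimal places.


Linear predictor: eta = 1.53 + (1.73)(5) = 10.1800.
Expected count: mu = exp(10.1800) = 26370.4673.

26370.4673


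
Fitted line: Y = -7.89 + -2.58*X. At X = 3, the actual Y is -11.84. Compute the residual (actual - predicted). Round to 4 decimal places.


Compute yhat = -7.89 + (-2.58)(3) = -15.6300.
Residual = actual - predicted = -11.84 - -15.6300 = 3.7900.

3.7900


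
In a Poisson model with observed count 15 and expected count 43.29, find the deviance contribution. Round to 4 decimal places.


First: ln(15/43.29) = -1.059871.
Then: 15 * -1.059871 = -15.898065.
y - mu = 15 - 43.29 = -28.29.
D = 2(-15.898065 - -28.29) = 24.783870, which rounds to 24.7839.

24.7839


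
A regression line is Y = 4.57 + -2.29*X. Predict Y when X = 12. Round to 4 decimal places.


Substitute X = 12 into the equation:
Y = 4.57 + -2.29 * 12 = 4.57 + -27.4800 = -22.9100.

-22.9100


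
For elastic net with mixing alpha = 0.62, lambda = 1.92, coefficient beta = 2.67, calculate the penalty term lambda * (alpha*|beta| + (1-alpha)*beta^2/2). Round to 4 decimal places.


L1 component = 0.62 * |2.67| = 1.6554.
L2 component = 0.38 * 2.67^2 / 2 = 1.3545.
Penalty = 1.92 * (1.6554 + 1.3545) = 1.92 * 3.0099 = 5.7790.

5.7790


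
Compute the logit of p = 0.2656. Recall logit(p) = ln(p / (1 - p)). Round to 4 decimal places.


The odds are p/(1-p) = 0.2656 / 0.7344 = 0.3617.
logit(p) = ln(0.3617) = -1.0171.

-1.0171


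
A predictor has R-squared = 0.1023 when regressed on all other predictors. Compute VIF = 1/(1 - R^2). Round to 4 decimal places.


Denominator: 1 - 0.1023 = 0.8977.
VIF = 1 / 0.8977 = 1.1140.

1.1140


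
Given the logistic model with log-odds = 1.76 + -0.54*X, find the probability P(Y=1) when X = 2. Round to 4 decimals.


Linear predictor: z = 1.76 + -0.54 * 2 = 0.6800.
P = 1/(1 + exp(-0.6800)) = 1/(1 + 0.5066) = 0.6637.

0.6637


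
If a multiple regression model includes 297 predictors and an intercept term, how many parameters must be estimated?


Total coefficients = number of predictors + 1 (for the intercept).
= 297 + 1 = 298.

298


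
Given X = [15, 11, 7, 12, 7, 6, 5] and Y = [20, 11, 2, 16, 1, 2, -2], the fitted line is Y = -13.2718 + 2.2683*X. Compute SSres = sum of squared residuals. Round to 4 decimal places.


For each point, residual = actual - predicted.
Residuals: [-0.7527, -0.6795, -0.6063, 2.0522, -1.6063, 1.6620, -0.0697].
Sum of squared residuals = 10.9547.

10.9547


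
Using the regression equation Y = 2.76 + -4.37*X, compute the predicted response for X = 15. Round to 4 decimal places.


Substitute X = 15 into the equation:
Y = 2.76 + -4.37 * 15 = 2.76 + -65.5500 = -62.7900.

-62.7900


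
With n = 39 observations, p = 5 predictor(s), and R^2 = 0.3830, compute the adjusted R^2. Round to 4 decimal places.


Adjusted R^2 = 1 - (1 - R^2) * (n-1)/(n-p-1).
(1 - R^2) = 0.6170.
(n-1)/(n-p-1) = 38/33.
(1 - R^2) * (n-1) = 0.6170 * 38 = 23.4460.
Divide by (n-p-1): 23.4460 / 33 = 0.7105.
Adj R^2 = 1 - 0.7105 = 0.2895.

0.2895


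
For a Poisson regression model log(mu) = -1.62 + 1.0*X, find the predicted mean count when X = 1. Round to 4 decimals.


Linear predictor: eta = -1.62 + (1.0)(1) = -0.6200.
Expected count: mu = exp(-0.6200) = 0.5379.

0.5379


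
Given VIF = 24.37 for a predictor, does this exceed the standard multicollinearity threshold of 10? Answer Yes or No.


Compare VIF = 24.37 to the threshold of 10.
24.37 >= 10, so the answer is Yes.

Yes


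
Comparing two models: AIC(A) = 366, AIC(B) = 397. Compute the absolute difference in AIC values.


Compute |366 - 397| = 31.
Model A has the smaller AIC.

31


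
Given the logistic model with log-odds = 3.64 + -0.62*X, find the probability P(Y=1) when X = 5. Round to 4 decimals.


Linear predictor: z = 3.64 + -0.62 * 5 = 0.5400.
P = 1/(1 + exp(-0.5400)) = 1/(1 + 0.5827) = 0.6318.

0.6318


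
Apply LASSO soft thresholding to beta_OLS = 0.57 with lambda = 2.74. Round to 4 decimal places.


Check: |0.57| = 0.57 vs lambda = 2.74.
Since |beta| <= lambda, the coefficient is set to 0.
Soft-thresholded coefficient = 0.0000.

0.0000


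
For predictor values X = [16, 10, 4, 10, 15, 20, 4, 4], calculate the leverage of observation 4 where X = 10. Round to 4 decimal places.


Mean of X: xbar = 10.3750.
SXX = 267.8750.
For X = 10: h = 1/8 + (10 - 10.3750)^2/267.8750 = 0.1255.

0.1255


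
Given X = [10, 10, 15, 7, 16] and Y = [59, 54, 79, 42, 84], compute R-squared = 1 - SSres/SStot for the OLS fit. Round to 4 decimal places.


The fitted line is Y = 10.0210 + 4.6189*X.
SSres = 12.8916, SStot = 1233.2000.
R^2 = 1 - SSres/SStot = 0.9895.

0.9895


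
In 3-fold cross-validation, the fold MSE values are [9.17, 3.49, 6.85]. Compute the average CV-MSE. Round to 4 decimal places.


Total MSE across folds = 19.5100.
CV-MSE = 19.5100/3 = 6.5033.

6.5033


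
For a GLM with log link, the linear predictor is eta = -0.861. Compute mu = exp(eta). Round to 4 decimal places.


Apply the inverse link:
mu = e^-0.861 = 0.4227.

0.4227


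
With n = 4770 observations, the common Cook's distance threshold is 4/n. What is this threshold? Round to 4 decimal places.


Cook's distance cutoff = 4/n = 4/4770.
= 0.0008.

0.0008


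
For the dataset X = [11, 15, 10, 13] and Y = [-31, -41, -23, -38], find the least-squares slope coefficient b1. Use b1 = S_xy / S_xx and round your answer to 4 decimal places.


The sample means are xbar = 12.2500 and ybar = -33.2500.
Compute S_xx = 14.7500 and S_xy = -50.7500.
Slope b1 = S_xy / S_xx = -50.7500 / 14.7500 = -3.4407.

-3.4407


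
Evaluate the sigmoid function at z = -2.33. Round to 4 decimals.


exp(2.3300) = 10.2779.
1 + exp(-z) = 11.2779.
sigmoid = 1/11.2779 = 0.0887.

0.0887


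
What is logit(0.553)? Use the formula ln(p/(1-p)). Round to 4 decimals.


Compute the odds: 0.553/0.447 = 1.2371.
Take the natural log: ln(1.2371) = 0.2128.

0.2128


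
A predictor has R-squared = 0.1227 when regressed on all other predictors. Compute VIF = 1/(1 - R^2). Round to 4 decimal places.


VIF = 1 / (1 - 0.1227).
= 1 / 0.8773 = 1.1399.

1.1399


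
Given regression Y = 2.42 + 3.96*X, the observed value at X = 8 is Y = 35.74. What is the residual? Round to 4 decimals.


Predicted = 2.42 + 3.96 * 8 = 34.1000.
Residual = 35.74 - 34.1000 = 1.6400.

1.6400


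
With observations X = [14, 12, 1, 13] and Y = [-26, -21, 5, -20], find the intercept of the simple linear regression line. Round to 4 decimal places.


The slope is b1 = -2.2818.
Sample means are xbar = 10.0000 and ybar = -15.5000.
Intercept: b0 = -15.5000 - (-2.2818)(10.0000) = 7.3182.

7.3182


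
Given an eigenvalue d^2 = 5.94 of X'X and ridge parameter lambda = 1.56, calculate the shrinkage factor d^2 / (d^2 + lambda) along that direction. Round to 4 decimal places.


Compute the denominator: 5.94 + 1.56 = 7.5000.
Shrinkage factor = 5.94 / 7.5000 = 0.7920.

0.7920


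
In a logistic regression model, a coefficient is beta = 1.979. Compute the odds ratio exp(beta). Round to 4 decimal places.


The odds ratio is computed as:
OR = e^(1.979) = 7.2355.

7.2355


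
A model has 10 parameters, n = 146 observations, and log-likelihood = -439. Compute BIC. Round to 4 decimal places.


ln(146) = 4.983607.
k * ln(n) = 10 * 4.983607 = 49.836070.
-2L = 878.
BIC = 49.836070 + 878 = 927.836070, which rounds to 927.8361.

927.8361


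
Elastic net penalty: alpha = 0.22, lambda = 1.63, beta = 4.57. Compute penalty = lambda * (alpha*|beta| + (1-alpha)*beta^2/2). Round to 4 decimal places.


Compute:
L1 = 0.22 * 4.57 = 1.0054.
L2 = 0.78 * 4.57^2 / 2 = 8.1451.
Penalty = 1.63 * (1.0054 + 8.1451) = 14.9153.

14.9153


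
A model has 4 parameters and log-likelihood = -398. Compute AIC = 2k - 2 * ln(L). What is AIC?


AIC = 2k - 2*loglik = 2(4) - 2(-398).
= 8 + 796 = 804.

804


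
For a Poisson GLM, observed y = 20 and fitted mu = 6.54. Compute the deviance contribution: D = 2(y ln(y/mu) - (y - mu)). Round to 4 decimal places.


Compute y*ln(y/mu) = 20*ln(20/6.54) = 20*1.117795 = 22.355900.
y - mu = 13.46.
D = 2*(22.355900 - (13.46)) = 17.791800, which rounds to 17.7918.

17.7918


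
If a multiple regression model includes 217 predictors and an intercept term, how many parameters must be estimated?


Each predictor gets one coefficient, plus one intercept.
Total parameters = 217 + 1 = 218.

218


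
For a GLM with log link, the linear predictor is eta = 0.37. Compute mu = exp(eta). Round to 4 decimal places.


mu = exp(eta) = exp(0.37).
= 1.4477.

1.4477


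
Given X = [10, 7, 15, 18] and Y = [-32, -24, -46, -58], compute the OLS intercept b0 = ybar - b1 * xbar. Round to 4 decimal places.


The slope is b1 = -3.0411.
Sample means are xbar = 12.5000 and ybar = -40.0000.
Intercept: b0 = -40.0000 - (-3.0411)(12.5000) = -1.9863.

-1.9863


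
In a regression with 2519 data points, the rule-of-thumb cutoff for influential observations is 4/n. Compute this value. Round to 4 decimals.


The threshold is 4/n.
4/2519 = 0.0016.

0.0016


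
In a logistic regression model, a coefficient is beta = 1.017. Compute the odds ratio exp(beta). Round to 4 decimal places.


Odds ratio = exp(beta) = exp(1.017).
= 2.7649.

2.7649


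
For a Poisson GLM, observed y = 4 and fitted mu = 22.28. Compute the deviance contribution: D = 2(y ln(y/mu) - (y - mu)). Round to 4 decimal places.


First: ln(4/22.28) = -1.717395.
Then: 4 * -1.717395 = -6.869580.
y - mu = 4 - 22.28 = -18.28.
D = 2(-6.869580 - -18.28) = 22.820840, which rounds to 22.8208.

22.8208


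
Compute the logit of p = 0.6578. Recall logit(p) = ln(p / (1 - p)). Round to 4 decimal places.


The odds are p/(1-p) = 0.6578 / 0.3422 = 1.9223.
logit(p) = ln(1.9223) = 0.6535.

0.6535


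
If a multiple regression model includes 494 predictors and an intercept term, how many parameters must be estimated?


Each predictor gets one coefficient, plus one intercept.
Total parameters = 494 + 1 = 495.

495


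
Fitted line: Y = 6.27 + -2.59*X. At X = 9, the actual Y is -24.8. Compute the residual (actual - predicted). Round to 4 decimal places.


Predicted = 6.27 + -2.59 * 9 = -17.0400.
Residual = -24.8 - -17.0400 = -7.7600.

-7.7600


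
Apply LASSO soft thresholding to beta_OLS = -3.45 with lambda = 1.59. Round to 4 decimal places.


Check: |-3.45| = 3.45 vs lambda = 1.59.
Since |beta| > lambda, coefficient = sign(beta)*(|beta| - lambda) = -1.8600.
Soft-thresholded coefficient = -1.8600.

-1.8600


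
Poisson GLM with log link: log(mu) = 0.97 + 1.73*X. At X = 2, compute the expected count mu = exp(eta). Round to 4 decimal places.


Linear predictor: eta = 0.97 + (1.73)(2) = 4.4300.
Expected count: mu = exp(4.4300) = 83.9314.

83.9314


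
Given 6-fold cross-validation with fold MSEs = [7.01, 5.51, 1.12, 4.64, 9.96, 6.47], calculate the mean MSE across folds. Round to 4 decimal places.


Add all fold MSEs: 34.7100.
Divide by k = 6: 34.7100/6 = 5.7850.

5.7850


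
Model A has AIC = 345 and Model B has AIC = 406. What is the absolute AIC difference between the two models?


|AIC_A - AIC_B| = |345 - 406| = 61.
Model A is preferred (lower AIC).

61


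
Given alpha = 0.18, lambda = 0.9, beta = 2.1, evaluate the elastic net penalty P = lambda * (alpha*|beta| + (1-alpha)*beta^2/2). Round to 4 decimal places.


alpha * |beta| = 0.18 * 2.1 = 0.3780.
(1-alpha) * beta^2/2 = 0.82 * 4.4100/2 = 1.8081.
Total = 0.9 * (0.3780 + 1.8081) = 1.9675.

1.9675


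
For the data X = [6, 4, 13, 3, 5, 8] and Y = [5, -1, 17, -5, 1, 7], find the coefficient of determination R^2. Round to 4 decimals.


After computing the OLS fit (b0=-9.5954, b1=2.0916):
SSres = 7.4504, SStot = 294.0000.
R^2 = 1 - 7.4504/294.0000 = 0.9747.

0.9747


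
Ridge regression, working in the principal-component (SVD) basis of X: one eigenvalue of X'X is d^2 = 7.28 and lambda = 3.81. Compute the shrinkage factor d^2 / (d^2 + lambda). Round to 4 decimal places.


Denominator = d^2 + lambda = 7.28 + 3.81 = 11.0900.
Shrinkage = 7.28 / 11.0900 = 0.6564.

0.6564


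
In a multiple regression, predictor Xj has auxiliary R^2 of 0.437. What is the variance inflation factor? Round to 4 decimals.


Using VIF = 1/(1 - R^2_j):
1 - 0.437 = 0.563.
VIF = 1.7762.

1.7762


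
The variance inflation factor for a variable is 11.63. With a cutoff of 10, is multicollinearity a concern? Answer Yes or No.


Check: VIF = 11.63 vs threshold = 10.
Since 11.63 >= 10, the answer is Yes.

Yes


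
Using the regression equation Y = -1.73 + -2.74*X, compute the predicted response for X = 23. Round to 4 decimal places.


Predicted value:
Y = -1.73 + (-2.74)(23) = -1.73 + -63.0200 = -64.7500.

-64.7500


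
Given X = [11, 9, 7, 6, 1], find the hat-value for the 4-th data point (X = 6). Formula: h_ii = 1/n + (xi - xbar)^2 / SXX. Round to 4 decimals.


Mean of X: xbar = 6.8000.
SXX = 56.8000.
For X = 6: h = 1/5 + (6 - 6.8000)^2/56.8000 = 0.2113.

0.2113


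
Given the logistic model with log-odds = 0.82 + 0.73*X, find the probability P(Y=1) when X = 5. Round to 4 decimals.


Linear predictor: z = 0.82 + 0.73 * 5 = 4.4700.
P = 1/(1 + exp(-4.4700)) = 1/(1 + 0.0114) = 0.9887.

0.9887


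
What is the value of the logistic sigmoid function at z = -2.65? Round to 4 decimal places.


Compute exp(2.6500) = 14.1540.
Sigmoid = 1 / (1 + 14.1540) = 1 / 15.1540 = 0.0660.

0.0660


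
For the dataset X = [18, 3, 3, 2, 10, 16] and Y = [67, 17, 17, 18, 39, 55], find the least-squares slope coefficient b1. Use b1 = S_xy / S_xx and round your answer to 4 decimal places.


The sample means are xbar = 8.6667 and ybar = 35.5000.
Compute S_xx = 251.3333 and S_xy = 768.0000.
Slope b1 = S_xy / S_xx = 768.0000 / 251.3333 = 3.0557.

3.0557


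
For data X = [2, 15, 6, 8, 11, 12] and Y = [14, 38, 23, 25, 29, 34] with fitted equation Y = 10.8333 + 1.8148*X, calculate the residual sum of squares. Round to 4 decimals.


Compute predicted values, then residuals = yi - yhat_i.
Residuals: [-0.4629, -0.0553, 1.2779, -0.3517, -1.7961, 1.3891].
SSres = sum(residual^2) = 7.1296.

7.1296


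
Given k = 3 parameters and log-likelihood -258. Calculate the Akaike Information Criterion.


Compute:
2k = 2*3 = 6.
-2*loglik = -2*(-258) = 516.
AIC = 6 + 516 = 522.

522


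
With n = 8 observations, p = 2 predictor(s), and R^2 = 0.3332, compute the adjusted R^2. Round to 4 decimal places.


Plug in: Adj R^2 = 1 - (1 - 0.3332) * 7/5.
= 1 - 0.6668 * 7/5
= 1 - 4.6676 / 5
= 1 - 0.9335 = 0.0665.

0.0665


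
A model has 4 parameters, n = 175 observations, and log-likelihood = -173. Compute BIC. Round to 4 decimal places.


Compute k*ln(n) = 4*ln(175) = 4*5.164786 = 20.659144.
Then -2*loglik = 346.
BIC = 20.659144 + 346 = 366.659144, which rounds to 366.6591.

366.6591


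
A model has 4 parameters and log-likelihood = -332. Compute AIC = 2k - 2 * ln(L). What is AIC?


AIC = 2*4 - 2*(-332).
= 8 + 664 = 672.

672


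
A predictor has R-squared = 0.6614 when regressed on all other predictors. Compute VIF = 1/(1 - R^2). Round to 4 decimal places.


Denominator: 1 - 0.6614 = 0.3386.
VIF = 1 / 0.3386 = 2.9533.

2.9533


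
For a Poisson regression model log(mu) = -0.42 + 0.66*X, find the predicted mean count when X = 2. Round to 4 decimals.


Compute eta = -0.42 + 0.66 * 2 = 0.9000.
Apply inverse link: mu = e^0.9000 = 2.4596.

2.4596


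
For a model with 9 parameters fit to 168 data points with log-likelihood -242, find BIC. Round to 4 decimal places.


Compute k*ln(n) = 9*ln(168) = 9*5.123964 = 46.115676.
Then -2*loglik = 484.
BIC = 46.115676 + 484 = 530.115676, which rounds to 530.1157.

530.1157


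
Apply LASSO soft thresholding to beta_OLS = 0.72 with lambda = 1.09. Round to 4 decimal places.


|beta_OLS| = 0.72.
lambda = 1.09.
Since |beta| <= lambda, the coefficient is set to 0.
Result = 0.0000.

0.0000


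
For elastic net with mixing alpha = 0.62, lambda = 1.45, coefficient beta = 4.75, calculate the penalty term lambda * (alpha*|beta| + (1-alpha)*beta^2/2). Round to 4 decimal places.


alpha * |beta| = 0.62 * 4.75 = 2.9450.
(1-alpha) * beta^2/2 = 0.38 * 22.5625/2 = 4.2869.
Total = 1.45 * (2.9450 + 4.2869) = 10.4862.

10.4862


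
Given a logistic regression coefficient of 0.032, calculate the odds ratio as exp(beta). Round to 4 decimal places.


Odds ratio = exp(beta) = exp(0.032).
= 1.0325.

1.0325


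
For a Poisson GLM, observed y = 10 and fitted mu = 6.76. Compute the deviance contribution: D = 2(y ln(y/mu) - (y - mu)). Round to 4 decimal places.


Compute y*ln(y/mu) = 10*ln(10/6.76) = 10*0.391562 = 3.915620.
y - mu = 3.24.
D = 2*(3.915620 - (3.24)) = 1.351240, which rounds to 1.3512.

1.3512


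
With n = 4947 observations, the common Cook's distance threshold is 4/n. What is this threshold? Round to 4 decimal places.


Using the rule of thumb:
Threshold = 4 / 4947 = 0.0008.

0.0008


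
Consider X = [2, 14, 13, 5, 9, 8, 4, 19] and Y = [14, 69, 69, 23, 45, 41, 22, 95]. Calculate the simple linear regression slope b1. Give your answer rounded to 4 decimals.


The sample means are xbar = 9.2500 and ybar = 47.2500.
Compute S_xx = 231.5000 and S_xy = 1135.5000.
Slope b1 = S_xy / S_xx = 1135.5000 / 231.5000 = 4.9050.

4.9050


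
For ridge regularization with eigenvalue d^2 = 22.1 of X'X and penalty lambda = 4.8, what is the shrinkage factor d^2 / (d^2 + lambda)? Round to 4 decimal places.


Compute the denominator: 22.1 + 4.8 = 26.9000.
Shrinkage factor = 22.1 / 26.9000 = 0.8216.

0.8216


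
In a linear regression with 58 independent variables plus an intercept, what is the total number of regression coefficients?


Including the intercept, the model has 58 predictor coefficients + 1 intercept.
Total = 59.

59


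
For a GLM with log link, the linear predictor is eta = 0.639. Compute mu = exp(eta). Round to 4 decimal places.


The inverse log link gives:
mu = exp(0.639) = 1.8946.

1.8946


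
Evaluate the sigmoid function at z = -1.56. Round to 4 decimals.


exp(1.5600) = 4.7588.
1 + exp(-z) = 5.7588.
sigmoid = 1/5.7588 = 0.1736.

0.1736


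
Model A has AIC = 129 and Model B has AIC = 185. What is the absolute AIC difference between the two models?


Absolute difference = |129 - 185| = 56.
The model with lower AIC (A) is preferred.

56


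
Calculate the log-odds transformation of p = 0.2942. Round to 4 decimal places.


Compute the odds: 0.2942/0.7058 = 0.4168.
Take the natural log: ln(0.4168) = -0.8751.

-0.8751


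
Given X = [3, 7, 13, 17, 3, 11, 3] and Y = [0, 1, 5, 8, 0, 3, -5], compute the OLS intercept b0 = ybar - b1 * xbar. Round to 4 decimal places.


The slope is b1 = 0.6722.
Sample means are xbar = 8.1429 and ybar = 1.7143.
Intercept: b0 = 1.7143 - (0.6722)(8.1429) = -3.7590.

-3.7590


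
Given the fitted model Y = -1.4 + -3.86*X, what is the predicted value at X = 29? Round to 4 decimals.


Substitute X = 29 into the equation:
Y = -1.4 + -3.86 * 29 = -1.4 + -111.9400 = -113.3400.

-113.3400


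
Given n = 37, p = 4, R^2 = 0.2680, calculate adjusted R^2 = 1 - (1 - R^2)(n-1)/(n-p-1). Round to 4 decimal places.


Adjusted R^2 = 1 - (1 - R^2) * (n-1)/(n-p-1).
(1 - R^2) = 0.7320.
(n-1)/(n-p-1) = 36/32.
(1 - R^2) * (n-1) = 0.7320 * 36 = 26.3520.
Divide by (n-p-1): 26.3520 / 32 = 0.8235.
Adj R^2 = 1 - 0.8235 = 0.1765.

0.1765


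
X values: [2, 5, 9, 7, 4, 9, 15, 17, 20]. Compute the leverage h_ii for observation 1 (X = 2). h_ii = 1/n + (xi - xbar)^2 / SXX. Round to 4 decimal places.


Compute xbar = 9.7778 with n = 9 observations.
SXX = 309.5556.
Leverage = 1/9 + (2 - 9.7778)^2/309.5556 = 0.3065.

0.3065


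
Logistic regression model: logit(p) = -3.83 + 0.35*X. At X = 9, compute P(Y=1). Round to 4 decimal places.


Linear predictor: z = -3.83 + 0.35 * 9 = -0.6800.
P = 1/(1 + exp(0.6800)) = 1/(1 + 1.9739) = 0.3363.

0.3363


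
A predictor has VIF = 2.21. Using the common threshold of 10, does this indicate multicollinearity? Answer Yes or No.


Compare VIF = 2.21 to the threshold of 10.
2.21 < 10, so the answer is No.

No


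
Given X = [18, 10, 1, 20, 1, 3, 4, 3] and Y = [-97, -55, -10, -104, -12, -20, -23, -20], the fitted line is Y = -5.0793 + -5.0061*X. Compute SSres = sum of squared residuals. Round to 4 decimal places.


Compute predicted values, then residuals = yi - yhat_i.
Residuals: [-1.8109, 0.1403, 0.0854, 1.2013, -1.9146, 0.0976, 2.1037, 0.0976].
SSres = sum(residual^2) = 12.8598.

12.8598


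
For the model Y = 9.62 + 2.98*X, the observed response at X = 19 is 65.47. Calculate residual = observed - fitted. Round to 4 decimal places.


Fitted value at X = 19 is yhat = 9.62 + 2.98*19 = 66.2400.
Residual = 65.47 - 66.2400 = -0.7700.

-0.7700


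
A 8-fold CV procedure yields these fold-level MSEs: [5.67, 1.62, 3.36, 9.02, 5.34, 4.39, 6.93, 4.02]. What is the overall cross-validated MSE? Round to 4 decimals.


Add all fold MSEs: 40.3500.
Divide by k = 8: 40.3500/8 = 5.0438.

5.0438


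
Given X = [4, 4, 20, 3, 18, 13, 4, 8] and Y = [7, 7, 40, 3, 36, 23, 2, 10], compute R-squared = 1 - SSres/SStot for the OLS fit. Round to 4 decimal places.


Fit the OLS line: b0 = -4.1002, b1 = 2.1730.
SSres = 32.1396.
SStot = 1588.0000.
R^2 = 1 - 32.1396/1588.0000 = 0.9798.

0.9798


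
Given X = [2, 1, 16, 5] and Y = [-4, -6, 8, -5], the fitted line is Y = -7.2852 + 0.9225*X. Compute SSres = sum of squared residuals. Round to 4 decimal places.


For each point, residual = actual - predicted.
Residuals: [1.4402, 0.3627, 0.5252, -2.3273].
Sum of squared residuals = 7.8979.

7.8979


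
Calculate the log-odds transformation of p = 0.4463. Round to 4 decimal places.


Compute the odds: 0.4463/0.5537 = 0.8060.
Take the natural log: ln(0.8060) = -0.2156.

-0.2156


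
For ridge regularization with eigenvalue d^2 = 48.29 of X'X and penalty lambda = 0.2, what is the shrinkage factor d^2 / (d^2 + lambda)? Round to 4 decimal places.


Compute the denominator: 48.29 + 0.2 = 48.4900.
Shrinkage factor = 48.29 / 48.4900 = 0.9959.

0.9959


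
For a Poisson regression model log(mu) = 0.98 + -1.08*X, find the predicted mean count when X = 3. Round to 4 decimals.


Compute eta = 0.98 + -1.08 * 3 = -2.2600.
Apply inverse link: mu = e^-2.2600 = 0.1044.

0.1044


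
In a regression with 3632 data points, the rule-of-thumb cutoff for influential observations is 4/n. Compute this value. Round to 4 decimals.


The threshold is 4/n.
4/3632 = 0.0011.

0.0011


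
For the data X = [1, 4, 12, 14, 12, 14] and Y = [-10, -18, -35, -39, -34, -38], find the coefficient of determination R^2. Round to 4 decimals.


After computing the OLS fit (b0=-8.5338, b1=-2.1543):
SSres = 2.2958, SStot = 724.0000.
R^2 = 1 - 2.2958/724.0000 = 0.9968.

0.9968


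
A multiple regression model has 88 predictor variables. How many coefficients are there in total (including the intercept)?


Each predictor gets one coefficient, plus one intercept.
Total parameters = 88 + 1 = 89.

89


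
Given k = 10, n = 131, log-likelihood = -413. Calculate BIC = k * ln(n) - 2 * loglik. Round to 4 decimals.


ln(131) = 4.875197.
k * ln(n) = 10 * 4.875197 = 48.751970.
-2L = 826.
BIC = 48.751970 + 826 = 874.751970, which rounds to 874.7520.

874.7520


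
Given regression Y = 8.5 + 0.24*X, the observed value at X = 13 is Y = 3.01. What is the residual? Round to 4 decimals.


Compute yhat = 8.5 + (0.24)(13) = 11.6200.
Residual = actual - predicted = 3.01 - 11.6200 = -8.6100.

-8.6100


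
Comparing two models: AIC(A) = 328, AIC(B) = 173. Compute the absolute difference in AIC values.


Absolute difference = |328 - 173| = 155.
The model with lower AIC (B) is preferred.

155


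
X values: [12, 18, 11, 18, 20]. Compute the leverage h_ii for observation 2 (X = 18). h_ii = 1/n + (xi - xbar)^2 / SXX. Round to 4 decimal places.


n = 5, xbar = 15.8000.
SXX = sum((xi - xbar)^2) = 64.8000.
h = 1/5 + (18 - 15.8000)^2 / 64.8000 = 0.2747.

0.2747


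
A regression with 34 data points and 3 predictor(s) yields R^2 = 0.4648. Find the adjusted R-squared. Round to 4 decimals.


Plug in: Adj R^2 = 1 - (1 - 0.4648) * 33/30.
= 1 - 0.5352 * 33/30
= 1 - 17.6616 / 30
= 1 - 0.5887 = 0.4113.

0.4113


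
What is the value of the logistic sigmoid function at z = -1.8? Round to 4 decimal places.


exp(1.8000) = 6.0496.
1 + exp(-z) = 7.0496.
sigmoid = 1/7.0496 = 0.1419.

0.1419


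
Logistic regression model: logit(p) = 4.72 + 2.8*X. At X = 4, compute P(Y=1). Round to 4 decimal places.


z = 4.72 + 2.8 * 4 = 15.9200.
Sigmoid: P = 1 / (1 + exp(-15.9200)) = 1.0000.

1.0000


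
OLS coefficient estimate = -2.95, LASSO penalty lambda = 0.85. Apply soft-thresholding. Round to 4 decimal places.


|beta_OLS| = 2.95.
lambda = 0.85.
Since |beta| > lambda, coefficient = sign(beta)*(|beta| - lambda) = -2.1000.
Result = -2.1000.

-2.1000


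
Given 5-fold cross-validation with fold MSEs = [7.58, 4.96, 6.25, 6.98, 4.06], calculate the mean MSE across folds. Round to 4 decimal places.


Total MSE across folds = 29.8300.
CV-MSE = 29.8300/5 = 5.9660.

5.9660
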